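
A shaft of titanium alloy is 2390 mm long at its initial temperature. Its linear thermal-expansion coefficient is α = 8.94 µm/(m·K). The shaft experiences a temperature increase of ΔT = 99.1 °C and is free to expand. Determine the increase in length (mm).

2.12 mm

ΔL = α·L₀·ΔT = 8.94×10⁻⁶ × 2390 mm × 99.10 K = 2.12 mm.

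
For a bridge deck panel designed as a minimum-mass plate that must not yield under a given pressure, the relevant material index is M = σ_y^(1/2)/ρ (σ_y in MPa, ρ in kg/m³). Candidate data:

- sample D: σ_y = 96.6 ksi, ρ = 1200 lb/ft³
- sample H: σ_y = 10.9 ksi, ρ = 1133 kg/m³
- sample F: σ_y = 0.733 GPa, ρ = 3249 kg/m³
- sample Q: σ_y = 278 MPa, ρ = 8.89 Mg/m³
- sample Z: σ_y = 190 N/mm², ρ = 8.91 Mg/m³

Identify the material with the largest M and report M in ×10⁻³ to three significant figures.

After converting to SI:
  sample D: σ_y = 666.0 MPa, ρ = 19220 kg/m³
  sample H: σ_y = 75.15 MPa, ρ = 1133 kg/m³
  sample F: σ_y = 733.0 MPa, ρ = 3249 kg/m³
  sample Q: σ_y = 278.0 MPa, ρ = 8890 kg/m³
  sample Z: σ_y = 190.0 MPa, ρ = 8910 kg/m³
  sample F: M = 8.33×10⁻³
  sample H: M = 7.65×10⁻³
  sample Q: M = 1.88×10⁻³
  sample Z: M = 1.55×10⁻³
  sample D: M = 1.34×10⁻³
Sample F ranks first.

sample F, M = 8.33×10⁻³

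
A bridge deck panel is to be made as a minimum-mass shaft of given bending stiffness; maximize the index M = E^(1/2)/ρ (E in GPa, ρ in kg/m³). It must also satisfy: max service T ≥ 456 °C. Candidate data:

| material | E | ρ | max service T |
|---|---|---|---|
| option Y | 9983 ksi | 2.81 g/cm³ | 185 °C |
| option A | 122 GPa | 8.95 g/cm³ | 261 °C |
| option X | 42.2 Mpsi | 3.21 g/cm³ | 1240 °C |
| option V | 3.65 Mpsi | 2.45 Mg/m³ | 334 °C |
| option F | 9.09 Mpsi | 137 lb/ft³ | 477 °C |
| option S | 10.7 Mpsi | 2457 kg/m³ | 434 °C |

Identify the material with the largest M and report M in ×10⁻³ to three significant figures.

Screen on constraints: max service T ≥ 456 °C. Survivors: option X, option F.
Normalizing units and computing the index:
  option X: E = 291.0 GPa, ρ = 3210 kg/m³
  option F: E = 62.67 GPa, ρ = 2195 kg/m³
  option X: M = 5.31×10⁻³
  option F: M = 3.61×10⁻³
Highest index: option X.

option X, M = 5.31×10⁻³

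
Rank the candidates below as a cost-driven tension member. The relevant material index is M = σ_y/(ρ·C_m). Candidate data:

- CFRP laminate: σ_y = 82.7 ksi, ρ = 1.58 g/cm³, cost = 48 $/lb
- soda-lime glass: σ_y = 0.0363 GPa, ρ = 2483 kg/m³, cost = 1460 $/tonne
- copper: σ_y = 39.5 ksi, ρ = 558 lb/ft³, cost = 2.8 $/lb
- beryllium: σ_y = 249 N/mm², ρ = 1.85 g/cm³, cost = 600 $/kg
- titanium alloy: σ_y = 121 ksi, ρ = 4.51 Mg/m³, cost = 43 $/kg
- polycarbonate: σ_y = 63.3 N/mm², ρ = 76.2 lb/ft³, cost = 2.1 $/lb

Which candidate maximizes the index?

Putting every candidate on a common basis:
  CFRP laminate: σ_y = 570.2 MPa, ρ = 1580 kg/m³, cost = 105.8 $/kg
  soda-lime glass: σ_y = 36.30 MPa, ρ = 2483 kg/m³, cost = 1.460 $/kg
  copper: σ_y = 272.3 MPa, ρ = 8938 kg/m³, cost = 6.173 $/kg
  beryllium: σ_y = 249.0 MPa, ρ = 1850 kg/m³, cost = 600.0 $/kg
  titanium alloy: σ_y = 834.3 MPa, ρ = 4510 kg/m³, cost = 43.00 $/kg
  polycarbonate: σ_y = 63.30 MPa, ρ = 1221 kg/m³, cost = 4.630 $/kg
  polycarbonate: M = 11.2 kN·m per $
  soda-lime glass: M = 10.0 kN·m per $
  copper: M = 4.94 kN·m per $
  titanium alloy: M = 4.30 kN·m per $
  CFRP laminate: M = 3.41 kN·m per $
  beryllium: M = 0.224 kN·m per $
Highest index: polycarbonate.

polycarbonate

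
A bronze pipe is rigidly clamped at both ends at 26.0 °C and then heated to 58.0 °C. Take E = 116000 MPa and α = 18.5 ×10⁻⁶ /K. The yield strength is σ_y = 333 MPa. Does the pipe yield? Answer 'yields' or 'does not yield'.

does not yield

E = 116000 MPa = 116.0 GPa.
ΔT = 32.00 K. Constrained thermal stress σ = E·α·ΔT = 116.0×10³ MPa × 18.5×10⁻⁶ × 32.00 = 68.7 MPa (compressive).
Compare to σ_y = 333 MPa: σ < σ_y, so it does not yield.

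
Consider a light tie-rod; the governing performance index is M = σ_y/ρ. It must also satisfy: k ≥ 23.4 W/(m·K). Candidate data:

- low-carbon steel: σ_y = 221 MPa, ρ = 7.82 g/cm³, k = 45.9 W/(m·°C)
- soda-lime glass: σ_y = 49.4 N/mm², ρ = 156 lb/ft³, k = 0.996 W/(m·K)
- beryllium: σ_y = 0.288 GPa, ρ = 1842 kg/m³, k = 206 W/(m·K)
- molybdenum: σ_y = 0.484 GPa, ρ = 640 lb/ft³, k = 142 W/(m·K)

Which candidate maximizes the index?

beryllium

Screen on constraints: k ≥ 23.4 W/(m·K). Survivors: low-carbon steel, beryllium, molybdenum.
Normalizing units and computing the index:
  low-carbon steel: σ_y = 221.0 MPa, ρ = 7820 kg/m³
  beryllium: σ_y = 288.0 MPa, ρ = 1842 kg/m³
  molybdenum: σ_y = 484.0 MPa, ρ = 10250 kg/m³
  beryllium: M = 156 kN·m/kg
  molybdenum: M = 47.2 kN·m/kg
  low-carbon steel: M = 28.3 kN·m/kg
Beryllium ranks first.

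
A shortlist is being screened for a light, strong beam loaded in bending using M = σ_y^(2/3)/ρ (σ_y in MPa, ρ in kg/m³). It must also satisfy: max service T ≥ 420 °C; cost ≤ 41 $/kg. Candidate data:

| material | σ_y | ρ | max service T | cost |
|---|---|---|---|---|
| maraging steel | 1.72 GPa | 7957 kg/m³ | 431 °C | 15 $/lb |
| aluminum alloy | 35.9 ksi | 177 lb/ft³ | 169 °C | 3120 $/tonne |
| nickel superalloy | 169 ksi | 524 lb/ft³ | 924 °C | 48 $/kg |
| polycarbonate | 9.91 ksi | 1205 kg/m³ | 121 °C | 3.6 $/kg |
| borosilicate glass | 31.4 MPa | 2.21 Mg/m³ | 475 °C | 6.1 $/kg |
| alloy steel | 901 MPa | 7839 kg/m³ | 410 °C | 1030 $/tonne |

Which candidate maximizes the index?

Screen on constraints: max service T ≥ 420 °C; cost ≤ 41 $/kg. Survivors: maraging steel, borosilicate glass.
After converting to SI:
  maraging steel: σ_y = 1720 MPa, ρ = 7957 kg/m³
  borosilicate glass: σ_y = 31.40 MPa, ρ = 2210 kg/m³
  maraging steel: M = 18.0×10⁻³
  borosilicate glass: M = 4.50×10⁻³
Maraging steel has the largest M.

maraging steel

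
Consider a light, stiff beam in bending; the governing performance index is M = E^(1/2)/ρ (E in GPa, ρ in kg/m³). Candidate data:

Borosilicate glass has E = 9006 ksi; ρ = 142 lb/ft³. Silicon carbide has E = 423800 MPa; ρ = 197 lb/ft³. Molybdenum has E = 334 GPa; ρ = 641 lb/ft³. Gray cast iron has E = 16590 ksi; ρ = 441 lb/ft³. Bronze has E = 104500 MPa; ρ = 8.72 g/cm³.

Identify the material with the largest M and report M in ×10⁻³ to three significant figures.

After converting to SI:
  borosilicate glass: E = 62.09 GPa, ρ = 2275 kg/m³
  silicon carbide: E = 423.8 GPa, ρ = 3156 kg/m³
  molybdenum: E = 334.0 GPa, ρ = 10270 kg/m³
  gray cast iron: E = 114.4 GPa, ρ = 7064 kg/m³
  bronze: E = 104.5 GPa, ρ = 8720 kg/m³
  silicon carbide: M = 6.52×10⁻³
  borosilicate glass: M = 3.46×10⁻³
  molybdenum: M = 1.78×10⁻³
  gray cast iron: M = 1.51×10⁻³
  bronze: M = 1.17×10⁻³
The maximum is for silicon carbide.

silicon carbide, M = 6.52×10⁻³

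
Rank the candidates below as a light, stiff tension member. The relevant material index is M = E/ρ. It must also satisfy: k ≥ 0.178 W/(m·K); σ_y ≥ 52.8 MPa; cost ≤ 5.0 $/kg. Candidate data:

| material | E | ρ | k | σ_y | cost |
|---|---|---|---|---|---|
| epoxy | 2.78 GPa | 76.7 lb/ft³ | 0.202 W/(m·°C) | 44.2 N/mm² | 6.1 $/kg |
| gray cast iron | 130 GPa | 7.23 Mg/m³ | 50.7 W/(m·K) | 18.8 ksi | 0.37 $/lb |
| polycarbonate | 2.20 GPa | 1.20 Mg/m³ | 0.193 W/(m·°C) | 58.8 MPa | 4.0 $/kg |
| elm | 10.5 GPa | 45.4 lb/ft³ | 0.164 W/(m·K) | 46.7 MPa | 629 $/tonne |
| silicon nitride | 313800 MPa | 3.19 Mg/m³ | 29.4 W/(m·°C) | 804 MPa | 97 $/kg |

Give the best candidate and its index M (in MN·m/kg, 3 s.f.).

Screen on constraints: k ≥ 0.178 W/(m·K); σ_y ≥ 52.8 MPa; cost ≤ 5.0 $/kg. Survivors: gray cast iron, polycarbonate.
After converting to SI:
  gray cast iron: E = 130.0 GPa, ρ = 7230 kg/m³
  polycarbonate: E = 2.200 GPa, ρ = 1200 kg/m³
  gray cast iron: M = 18.0 MN·m/kg
  polycarbonate: M = 1.83 MN·m/kg
Gray cast iron has the largest M.

gray cast iron, M = 18.0 MN·m/kg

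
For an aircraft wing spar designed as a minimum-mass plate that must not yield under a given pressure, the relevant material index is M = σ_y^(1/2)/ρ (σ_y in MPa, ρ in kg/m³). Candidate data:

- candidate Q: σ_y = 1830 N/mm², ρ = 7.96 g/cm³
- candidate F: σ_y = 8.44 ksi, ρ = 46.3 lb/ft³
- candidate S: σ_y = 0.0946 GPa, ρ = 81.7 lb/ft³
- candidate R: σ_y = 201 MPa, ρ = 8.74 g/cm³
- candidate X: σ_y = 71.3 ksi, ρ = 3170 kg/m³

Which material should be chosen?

candidate F

Convert each candidate to consistent units, then evaluate M:
  candidate Q: σ_y = 1830 MPa, ρ = 7960 kg/m³
  candidate F: σ_y = 58.19 MPa, ρ = 741.7 kg/m³
  candidate S: σ_y = 94.60 MPa, ρ = 1309 kg/m³
  candidate R: σ_y = 201.0 MPa, ρ = 8740 kg/m³
  candidate X: σ_y = 491.6 MPa, ρ = 3170 kg/m³
  candidate F: M = 10.3×10⁻³
  candidate S: M = 7.43×10⁻³
  candidate X: M = 6.99×10⁻³
  candidate Q: M = 5.37×10⁻³
  candidate R: M = 1.62×10⁻³
Candidate F has the largest M.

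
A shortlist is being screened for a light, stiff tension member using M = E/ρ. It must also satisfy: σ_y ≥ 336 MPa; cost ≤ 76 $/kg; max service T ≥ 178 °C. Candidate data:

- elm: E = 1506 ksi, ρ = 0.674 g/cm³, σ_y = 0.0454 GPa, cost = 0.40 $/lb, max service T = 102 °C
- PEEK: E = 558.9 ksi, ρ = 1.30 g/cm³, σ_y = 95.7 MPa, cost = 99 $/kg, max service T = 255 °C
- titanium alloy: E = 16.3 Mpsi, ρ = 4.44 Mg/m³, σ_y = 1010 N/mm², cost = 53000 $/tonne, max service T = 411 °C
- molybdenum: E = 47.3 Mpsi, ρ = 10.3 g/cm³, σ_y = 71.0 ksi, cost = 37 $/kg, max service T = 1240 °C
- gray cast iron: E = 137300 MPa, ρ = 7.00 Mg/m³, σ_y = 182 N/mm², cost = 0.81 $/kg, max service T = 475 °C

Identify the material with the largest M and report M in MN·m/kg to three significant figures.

Screen on constraints: σ_y ≥ 336 MPa; cost ≤ 76 $/kg; max service T ≥ 178 °C. Survivors: titanium alloy, molybdenum.
Putting every candidate on a common basis:
  titanium alloy: E = 112.4 GPa, ρ = 4440 kg/m³
  molybdenum: E = 326.1 GPa, ρ = 10300 kg/m³
  molybdenum: M = 31.7 MN·m/kg
  titanium alloy: M = 25.3 MN·m/kg
The maximum is for molybdenum.

molybdenum, M = 31.7 MN·m/kg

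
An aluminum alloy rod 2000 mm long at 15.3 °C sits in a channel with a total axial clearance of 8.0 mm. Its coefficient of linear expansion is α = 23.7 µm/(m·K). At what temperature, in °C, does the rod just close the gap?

α·L₀·ΔT = 8.0 mm ⇒ ΔT = 8.0 / (23.7×10⁻⁶ × 2000.0) = 168.8 K.
T = 15.3 + 168.8 = 184.1 °C.

184 °C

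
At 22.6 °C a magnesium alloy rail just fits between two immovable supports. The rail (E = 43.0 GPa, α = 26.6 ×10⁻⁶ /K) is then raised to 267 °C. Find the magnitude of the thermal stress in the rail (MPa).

280 MPa

ΔT = 244.4 K. Constrained thermal stress σ = E·α·ΔT = 43.00×10³ MPa × 26.6×10⁻⁶ × 244.4 = 280 MPa (compressive).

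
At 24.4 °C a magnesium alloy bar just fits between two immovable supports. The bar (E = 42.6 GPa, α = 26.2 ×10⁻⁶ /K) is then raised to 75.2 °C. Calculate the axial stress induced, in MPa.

ΔT = 50.80 K. Constrained thermal stress σ = E·α·ΔT = 42.60×10³ MPa × 26.2×10⁻⁶ × 50.80 = 56.7 MPa (compressive).

56.7 MPa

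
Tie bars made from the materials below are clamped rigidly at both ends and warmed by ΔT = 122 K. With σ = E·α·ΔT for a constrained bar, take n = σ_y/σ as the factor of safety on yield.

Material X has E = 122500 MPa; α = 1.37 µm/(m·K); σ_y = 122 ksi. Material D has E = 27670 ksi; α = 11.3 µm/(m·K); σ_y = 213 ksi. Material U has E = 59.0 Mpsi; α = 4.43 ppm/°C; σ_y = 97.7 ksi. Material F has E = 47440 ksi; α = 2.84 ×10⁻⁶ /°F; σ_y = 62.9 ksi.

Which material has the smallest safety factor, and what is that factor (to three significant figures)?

In consistent units (E in GPa, α in ×10⁻⁶/K, σ_y in MPa):
  material X: E = 122.5, α = 1.37, σ_y = 841.2 → σ = 20.5 MPa, n = 41.1
  material D: E = 190.8, α = 11.3, σ_y = 1469 → σ = 263 MPa, n = 5.58
  material U: E = 406.8, α = 4.43, σ_y = 673.6 → σ = 220 MPa, n = 3.06
  material F: E = 327.1, α = 5.11, σ_y = 433.7 → σ = 204 MPa, n = 2.13
Smallest n: material F with n = 2.13.

material F, n = 2.13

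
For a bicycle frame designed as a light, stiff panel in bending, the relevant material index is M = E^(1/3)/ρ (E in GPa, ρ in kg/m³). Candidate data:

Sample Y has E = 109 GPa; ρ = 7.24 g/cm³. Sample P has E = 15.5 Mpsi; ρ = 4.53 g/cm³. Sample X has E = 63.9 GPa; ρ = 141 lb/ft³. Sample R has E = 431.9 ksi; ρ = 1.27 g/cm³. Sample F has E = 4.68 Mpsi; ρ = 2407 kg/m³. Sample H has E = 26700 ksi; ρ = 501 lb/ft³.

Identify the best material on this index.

sample X

In SI units:
  sample Y: E = 109.0 GPa, ρ = 7240 kg/m³
  sample P: E = 106.9 GPa, ρ = 4530 kg/m³
  sample X: E = 63.90 GPa, ρ = 2259 kg/m³
  sample R: E = 2.978 GPa, ρ = 1270 kg/m³
  sample F: E = 32.27 GPa, ρ = 2407 kg/m³
  sample H: E = 184.1 GPa, ρ = 8025 kg/m³
  sample X: M = 1.77×10⁻³
  sample F: M = 1.32×10⁻³
  sample R: M = 1.13×10⁻³
  sample P: M = 1.05×10⁻³
  sample H: M = 0.709×10⁻³
  sample Y: M = 0.660×10⁻³
Highest index: sample X.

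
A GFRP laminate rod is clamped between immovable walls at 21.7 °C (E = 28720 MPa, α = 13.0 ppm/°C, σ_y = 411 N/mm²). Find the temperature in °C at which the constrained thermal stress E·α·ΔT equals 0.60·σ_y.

682 °C

E = 28720 MPa = 28.72 GPa.
σ_y = 411 N/mm² = 411.0 MPa.
E·α·ΔT = 246.6 MPa ⇒ ΔT = 246.6 / (28.72×10³ × 13.0×10⁻⁶) = 660.5 K.
T = 21.7 + 660.5 = 682.2 °C.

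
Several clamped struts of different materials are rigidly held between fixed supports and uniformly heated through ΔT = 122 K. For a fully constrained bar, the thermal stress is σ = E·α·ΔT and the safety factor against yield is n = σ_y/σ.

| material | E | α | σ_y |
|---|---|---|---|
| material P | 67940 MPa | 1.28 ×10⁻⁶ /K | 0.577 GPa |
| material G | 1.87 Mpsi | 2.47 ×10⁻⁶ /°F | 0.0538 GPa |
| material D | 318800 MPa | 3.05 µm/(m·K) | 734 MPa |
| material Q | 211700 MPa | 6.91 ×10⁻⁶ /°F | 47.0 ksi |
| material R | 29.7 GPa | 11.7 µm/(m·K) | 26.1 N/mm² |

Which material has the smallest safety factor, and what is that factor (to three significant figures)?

Per material, after unit conversion:
  material P: E = 67.94, α = 1.28, σ_y = 577.0 → σ = 10.6 MPa, n = 54.4
  material G: E = 12.89, α = 4.45, σ_y = 53.80 → σ = 6.99 MPa, n = 7.69
  material D: E = 318.8, α = 3.05, σ_y = 734.0 → σ = 119 MPa, n = 6.19
  material Q: E = 211.7, α = 12.4, σ_y = 324.1 → σ = 321 MPa, n = 1.01
  material R: E = 29.70, α = 11.7, σ_y = 26.10 → σ = 42.4 MPa, n = 0.616
Material R has the lowest safety factor, n = 0.616.

material R, n = 0.616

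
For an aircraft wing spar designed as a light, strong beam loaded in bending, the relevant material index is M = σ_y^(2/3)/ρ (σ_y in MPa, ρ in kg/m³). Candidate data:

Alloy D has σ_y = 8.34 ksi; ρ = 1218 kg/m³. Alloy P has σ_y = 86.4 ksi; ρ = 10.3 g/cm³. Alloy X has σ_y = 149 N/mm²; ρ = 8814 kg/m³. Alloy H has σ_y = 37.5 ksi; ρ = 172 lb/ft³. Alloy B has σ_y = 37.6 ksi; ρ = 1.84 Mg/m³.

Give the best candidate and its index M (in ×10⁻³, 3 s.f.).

alloy B, M = 22.1×10⁻³

Convert each candidate to consistent units, then evaluate M:
  alloy D: σ_y = 57.50 MPa, ρ = 1218 kg/m³
  alloy P: σ_y = 595.7 MPa, ρ = 10300 kg/m³
  alloy X: σ_y = 149.0 MPa, ρ = 8814 kg/m³
  alloy H: σ_y = 258.6 MPa, ρ = 2755 kg/m³
  alloy B: σ_y = 259.2 MPa, ρ = 1840 kg/m³
  alloy B: M = 22.1×10⁻³
  alloy H: M = 14.7×10⁻³
  alloy D: M = 12.2×10⁻³
  alloy P: M = 6.87×10⁻³
  alloy X: M = 3.19×10⁻³
The maximum is for alloy B.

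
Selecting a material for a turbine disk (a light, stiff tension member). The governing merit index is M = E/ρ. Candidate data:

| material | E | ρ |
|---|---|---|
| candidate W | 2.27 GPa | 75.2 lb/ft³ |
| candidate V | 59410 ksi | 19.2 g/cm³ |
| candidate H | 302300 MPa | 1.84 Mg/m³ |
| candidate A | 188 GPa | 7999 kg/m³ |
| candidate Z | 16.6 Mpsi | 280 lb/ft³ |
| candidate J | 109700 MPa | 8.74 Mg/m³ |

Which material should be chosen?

candidate H

After converting to SI:
  candidate W: E = 2.270 GPa, ρ = 1205 kg/m³
  candidate V: E = 409.6 GPa, ρ = 19200 kg/m³
  candidate H: E = 302.3 GPa, ρ = 1840 kg/m³
  candidate A: E = 188.0 GPa, ρ = 7999 kg/m³
  candidate Z: E = 114.5 GPa, ρ = 4485 kg/m³
  candidate J: E = 109.7 GPa, ρ = 8740 kg/m³
  candidate H: M = 164 MN·m/kg
  candidate Z: M = 25.5 MN·m/kg
  candidate A: M = 23.5 MN·m/kg
  candidate V: M = 21.3 MN·m/kg
  candidate J: M = 12.6 MN·m/kg
  candidate W: M = 1.88 MN·m/kg
Highest index: candidate H.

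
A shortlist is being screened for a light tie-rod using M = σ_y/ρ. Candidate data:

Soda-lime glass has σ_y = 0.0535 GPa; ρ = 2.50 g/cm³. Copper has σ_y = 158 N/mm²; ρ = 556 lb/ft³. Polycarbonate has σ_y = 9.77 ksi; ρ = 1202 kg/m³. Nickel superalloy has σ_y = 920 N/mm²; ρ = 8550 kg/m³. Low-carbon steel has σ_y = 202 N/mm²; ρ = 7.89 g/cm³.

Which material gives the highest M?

nickel superalloy

Convert each candidate to consistent units, then evaluate M:
  soda-lime glass: σ_y = 53.50 MPa, ρ = 2500 kg/m³
  copper: σ_y = 158.0 MPa, ρ = 8906 kg/m³
  polycarbonate: σ_y = 67.36 MPa, ρ = 1202 kg/m³
  nickel superalloy: σ_y = 920.0 MPa, ρ = 8550 kg/m³
  low-carbon steel: σ_y = 202.0 MPa, ρ = 7890 kg/m³
  nickel superalloy: M = 108 kN·m/kg
  polycarbonate: M = 56.0 kN·m/kg
  low-carbon steel: M = 25.6 kN·m/kg
  soda-lime glass: M = 21.4 kN·m/kg
  copper: M = 17.7 kN·m/kg
The maximum is for nickel superalloy.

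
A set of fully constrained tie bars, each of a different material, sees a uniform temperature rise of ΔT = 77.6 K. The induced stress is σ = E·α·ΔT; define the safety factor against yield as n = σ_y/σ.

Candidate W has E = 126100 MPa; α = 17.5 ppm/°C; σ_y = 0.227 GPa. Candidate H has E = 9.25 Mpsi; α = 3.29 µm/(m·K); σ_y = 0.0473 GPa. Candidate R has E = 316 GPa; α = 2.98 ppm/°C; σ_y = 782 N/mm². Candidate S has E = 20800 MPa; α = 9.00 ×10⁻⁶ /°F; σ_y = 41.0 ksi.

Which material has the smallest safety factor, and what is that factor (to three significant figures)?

In consistent units (E in GPa, α in ×10⁻⁶/K, σ_y in MPa):
  candidate W: E = 126.1, α = 17.5, σ_y = 227.0 → σ = 171 MPa, n = 1.33
  candidate H: E = 63.78, α = 3.29, σ_y = 47.30 → σ = 16.3 MPa, n = 2.90
  candidate R: E = 316.0, α = 2.98, σ_y = 782.0 → σ = 73.1 MPa, n = 10.7
  candidate S: E = 20.80, α = 16.2, σ_y = 282.7 → σ = 26.1 MPa, n = 10.8
The minimum is candidate W at n = 1.33.

candidate W, n = 1.33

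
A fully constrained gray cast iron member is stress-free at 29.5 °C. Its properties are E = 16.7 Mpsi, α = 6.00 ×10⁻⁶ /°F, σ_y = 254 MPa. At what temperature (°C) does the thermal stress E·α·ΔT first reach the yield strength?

234 °C

E = 16.7 Mpsi = 115.1 GPa.
α = 6.00×10⁻⁶/°F × 9/5 = 10.8×10⁻⁶/K.
E·α·ΔT = 254.0 MPa ⇒ ΔT = 254.0 / (115.1×10³ × 10.8×10⁻⁶) = 204.3 K.
T = 29.5 + 204.3 = 233.8 °C.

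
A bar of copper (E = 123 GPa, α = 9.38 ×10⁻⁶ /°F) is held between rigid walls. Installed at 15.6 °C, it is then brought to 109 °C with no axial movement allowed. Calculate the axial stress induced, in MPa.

α = 9.38×10⁻⁶/°F × 9/5 = 16.9×10⁻⁶/K.
ΔT = 93.40 K. Constrained thermal stress σ = E·α·ΔT = 123.0×10³ MPa × 16.9×10⁻⁶ × 93.40 = 194 MPa (compressive).

194 MPa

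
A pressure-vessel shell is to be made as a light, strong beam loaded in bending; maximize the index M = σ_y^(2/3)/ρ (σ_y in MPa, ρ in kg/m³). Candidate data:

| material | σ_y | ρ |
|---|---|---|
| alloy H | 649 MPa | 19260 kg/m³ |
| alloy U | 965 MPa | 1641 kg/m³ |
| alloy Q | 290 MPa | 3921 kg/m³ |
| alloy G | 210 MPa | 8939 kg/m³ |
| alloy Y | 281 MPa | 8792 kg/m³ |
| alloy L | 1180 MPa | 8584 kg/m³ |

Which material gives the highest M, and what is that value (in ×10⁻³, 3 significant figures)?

Computing M directly (units already consistent):
  alloy U: M = 59.5×10⁻³
  alloy L: M = 13.0×10⁻³
  alloy Q: M = 11.2×10⁻³
  alloy Y: M = 4.88×10⁻³
  alloy G: M = 3.95×10⁻³
  alloy H: M = 3.89×10⁻³
Highest index: alloy U.

alloy U, M = 59.5×10⁻³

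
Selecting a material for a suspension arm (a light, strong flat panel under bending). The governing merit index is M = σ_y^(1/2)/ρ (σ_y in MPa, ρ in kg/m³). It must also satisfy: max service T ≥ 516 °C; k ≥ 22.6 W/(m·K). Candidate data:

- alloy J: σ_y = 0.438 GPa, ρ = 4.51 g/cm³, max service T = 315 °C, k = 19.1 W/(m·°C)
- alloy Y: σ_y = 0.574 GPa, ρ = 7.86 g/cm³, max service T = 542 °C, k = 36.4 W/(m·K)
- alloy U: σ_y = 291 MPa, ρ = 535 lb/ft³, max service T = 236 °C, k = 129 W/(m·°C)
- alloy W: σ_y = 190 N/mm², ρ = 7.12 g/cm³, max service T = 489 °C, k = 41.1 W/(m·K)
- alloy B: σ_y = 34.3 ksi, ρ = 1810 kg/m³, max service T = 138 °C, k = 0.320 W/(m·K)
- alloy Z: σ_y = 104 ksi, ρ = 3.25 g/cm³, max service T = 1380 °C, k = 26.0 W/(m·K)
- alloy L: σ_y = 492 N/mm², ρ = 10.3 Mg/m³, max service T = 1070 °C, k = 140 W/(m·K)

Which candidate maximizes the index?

Screen on constraints: max service T ≥ 516 °C; k ≥ 22.6 W/(m·K). Survivors: alloy Y, alloy Z, alloy L.
Convert each candidate to consistent units, then evaluate M:
  alloy Y: σ_y = 574.0 MPa, ρ = 7860 kg/m³
  alloy Z: σ_y = 717.1 MPa, ρ = 3250 kg/m³
  alloy L: σ_y = 492.0 MPa, ρ = 10300 kg/m³
  alloy Z: M = 8.24×10⁻³
  alloy Y: M = 3.05×10⁻³
  alloy L: M = 2.15×10⁻³
The maximum is for alloy Z.

alloy Z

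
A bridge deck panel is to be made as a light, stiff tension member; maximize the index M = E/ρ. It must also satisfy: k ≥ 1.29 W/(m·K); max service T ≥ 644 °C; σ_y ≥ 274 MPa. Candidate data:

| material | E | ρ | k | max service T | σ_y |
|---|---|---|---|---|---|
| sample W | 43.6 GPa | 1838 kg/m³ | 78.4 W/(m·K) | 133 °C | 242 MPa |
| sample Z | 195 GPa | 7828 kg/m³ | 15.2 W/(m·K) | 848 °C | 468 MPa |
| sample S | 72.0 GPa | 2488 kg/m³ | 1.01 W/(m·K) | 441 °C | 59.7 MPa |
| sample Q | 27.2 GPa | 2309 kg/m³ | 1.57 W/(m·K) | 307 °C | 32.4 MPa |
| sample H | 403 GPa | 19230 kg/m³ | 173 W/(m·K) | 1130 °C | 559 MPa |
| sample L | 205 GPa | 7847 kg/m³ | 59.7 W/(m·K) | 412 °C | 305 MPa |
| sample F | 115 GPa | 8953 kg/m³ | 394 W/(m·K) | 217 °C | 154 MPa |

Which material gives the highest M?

sample Z

Screen on constraints: k ≥ 1.29 W/(m·K); max service T ≥ 644 °C; σ_y ≥ 274 MPa. Survivors: sample Z, sample H.
Per-candidate index values:
  sample Z: M = 24.9 MN·m/kg
  sample H: M = 21.0 MN·m/kg
Sample Z ranks first.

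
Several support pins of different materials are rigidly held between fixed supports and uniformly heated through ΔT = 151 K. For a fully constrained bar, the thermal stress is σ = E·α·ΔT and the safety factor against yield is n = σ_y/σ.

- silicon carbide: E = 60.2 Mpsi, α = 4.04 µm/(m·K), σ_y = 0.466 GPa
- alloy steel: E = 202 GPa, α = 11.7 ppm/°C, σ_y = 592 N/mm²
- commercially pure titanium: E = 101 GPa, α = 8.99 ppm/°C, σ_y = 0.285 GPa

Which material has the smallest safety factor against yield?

With everything in SI (GPa, ×10⁻⁶/K, MPa):
  silicon carbide: E = 415.1, α = 4.04, σ_y = 466.0 → σ = 253 MPa, n = 1.84
  alloy steel: E = 202.0, α = 11.7, σ_y = 592.0 → σ = 357 MPa, n = 1.66
  commercially pure titanium: E = 101.0, α = 8.99, σ_y = 285.0 → σ = 137 MPa, n = 2.08
Smallest n: alloy steel with n = 1.66.

alloy steel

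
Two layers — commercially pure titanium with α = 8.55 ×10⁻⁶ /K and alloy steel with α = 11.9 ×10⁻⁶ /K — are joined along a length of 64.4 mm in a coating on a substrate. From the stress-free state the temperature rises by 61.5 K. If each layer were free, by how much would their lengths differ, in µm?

13.3 µm

Δα = |8.55 − 11.9|×10⁻⁶/K = 3.35×10⁻⁶/K.
ΔL_mismatch = Δα·L·ΔT = 3.35×10⁻⁶ × 64.4 mm × 61.5 K = 13.3 µm.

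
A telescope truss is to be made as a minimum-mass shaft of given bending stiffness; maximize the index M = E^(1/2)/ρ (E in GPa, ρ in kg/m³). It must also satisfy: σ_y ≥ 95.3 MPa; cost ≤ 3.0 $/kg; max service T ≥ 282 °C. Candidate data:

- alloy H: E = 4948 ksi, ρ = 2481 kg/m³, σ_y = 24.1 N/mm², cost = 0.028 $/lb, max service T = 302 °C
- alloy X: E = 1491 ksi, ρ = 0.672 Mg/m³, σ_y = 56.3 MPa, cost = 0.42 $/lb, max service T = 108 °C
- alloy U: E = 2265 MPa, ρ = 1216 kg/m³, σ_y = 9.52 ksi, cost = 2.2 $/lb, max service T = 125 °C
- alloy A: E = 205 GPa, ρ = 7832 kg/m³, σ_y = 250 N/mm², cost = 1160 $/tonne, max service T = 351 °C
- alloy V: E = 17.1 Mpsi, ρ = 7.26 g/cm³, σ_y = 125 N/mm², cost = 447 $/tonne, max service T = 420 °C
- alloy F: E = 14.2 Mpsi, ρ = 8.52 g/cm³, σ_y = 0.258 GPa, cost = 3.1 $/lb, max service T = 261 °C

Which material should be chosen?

alloy A

Screen on constraints: σ_y ≥ 95.3 MPa; cost ≤ 3.0 $/kg; max service T ≥ 282 °C. Survivors: alloy A, alloy V.
After converting to SI:
  alloy A: E = 205.0 GPa, ρ = 7832 kg/m³
  alloy V: E = 117.9 GPa, ρ = 7260 kg/m³
  alloy A: M = 1.83×10⁻³
  alloy V: M = 1.50×10⁻³
The maximum is for alloy A.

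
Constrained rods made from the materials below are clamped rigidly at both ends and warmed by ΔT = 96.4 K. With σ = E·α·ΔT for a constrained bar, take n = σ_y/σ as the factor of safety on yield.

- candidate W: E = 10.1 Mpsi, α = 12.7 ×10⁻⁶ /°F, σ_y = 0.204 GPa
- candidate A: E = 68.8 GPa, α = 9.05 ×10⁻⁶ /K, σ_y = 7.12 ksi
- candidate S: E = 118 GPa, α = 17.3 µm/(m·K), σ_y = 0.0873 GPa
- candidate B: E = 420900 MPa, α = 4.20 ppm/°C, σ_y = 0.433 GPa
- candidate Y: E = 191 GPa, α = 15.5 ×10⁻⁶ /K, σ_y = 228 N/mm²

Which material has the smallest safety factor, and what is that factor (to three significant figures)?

candidate S, n = 0.444

In consistent units (E in GPa, α in ×10⁻⁶/K, σ_y in MPa):
  candidate W: E = 69.64, α = 22.9, σ_y = 204.0 → σ = 153 MPa, n = 1.33
  candidate A: E = 68.80, α = 9.05, σ_y = 49.09 → σ = 60.0 MPa, n = 0.818
  candidate S: E = 118.0, α = 17.3, σ_y = 87.30 → σ = 197 MPa, n = 0.444
  candidate B: E = 420.9, α = 4.20, σ_y = 433.0 → σ = 170 MPa, n = 2.54
  candidate Y: E = 191.0, α = 15.5, σ_y = 228.0 → σ = 285 MPa, n = 0.799
Candidate S has the lowest safety factor, n = 0.444.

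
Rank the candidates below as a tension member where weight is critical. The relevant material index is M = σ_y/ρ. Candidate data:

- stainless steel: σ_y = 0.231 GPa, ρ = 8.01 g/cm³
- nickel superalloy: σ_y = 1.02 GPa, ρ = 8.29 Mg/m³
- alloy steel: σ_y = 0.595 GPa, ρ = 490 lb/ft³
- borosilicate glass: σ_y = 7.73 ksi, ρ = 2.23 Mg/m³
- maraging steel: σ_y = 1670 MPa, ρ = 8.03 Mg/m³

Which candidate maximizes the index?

Convert each candidate to consistent units, then evaluate M:
  stainless steel: σ_y = 231.0 MPa, ρ = 8010 kg/m³
  nickel superalloy: σ_y = 1020 MPa, ρ = 8290 kg/m³
  alloy steel: σ_y = 595.0 MPa, ρ = 7849 kg/m³
  borosilicate glass: σ_y = 53.30 MPa, ρ = 2230 kg/m³
  maraging steel: σ_y = 1670 MPa, ρ = 8030 kg/m³
  maraging steel: M = 208 kN·m/kg
  nickel superalloy: M = 123 kN·m/kg
  alloy steel: M = 75.8 kN·m/kg
  stainless steel: M = 28.8 kN·m/kg
  borosilicate glass: M = 23.9 kN·m/kg
Maraging steel ranks first.

maraging steel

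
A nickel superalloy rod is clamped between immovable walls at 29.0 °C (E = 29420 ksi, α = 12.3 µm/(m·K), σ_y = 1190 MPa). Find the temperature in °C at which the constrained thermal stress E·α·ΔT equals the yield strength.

E = 29420 ksi = 202.8 GPa.
E·α·ΔT = 1190 MPa ⇒ ΔT = 1190 / (202.8×10³ × 12.3×10⁻⁶) = 477.0 K.
T = 29.0 + 477.0 = 506.0 °C.

506 °C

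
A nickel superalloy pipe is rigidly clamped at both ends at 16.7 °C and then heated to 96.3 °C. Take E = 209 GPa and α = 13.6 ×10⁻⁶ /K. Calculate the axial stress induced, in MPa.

ΔT = 79.60 K. Constrained thermal stress σ = E·α·ΔT = 209.0×10³ MPa × 13.6×10⁻⁶ × 79.60 = 226 MPa (compressive).

226 MPa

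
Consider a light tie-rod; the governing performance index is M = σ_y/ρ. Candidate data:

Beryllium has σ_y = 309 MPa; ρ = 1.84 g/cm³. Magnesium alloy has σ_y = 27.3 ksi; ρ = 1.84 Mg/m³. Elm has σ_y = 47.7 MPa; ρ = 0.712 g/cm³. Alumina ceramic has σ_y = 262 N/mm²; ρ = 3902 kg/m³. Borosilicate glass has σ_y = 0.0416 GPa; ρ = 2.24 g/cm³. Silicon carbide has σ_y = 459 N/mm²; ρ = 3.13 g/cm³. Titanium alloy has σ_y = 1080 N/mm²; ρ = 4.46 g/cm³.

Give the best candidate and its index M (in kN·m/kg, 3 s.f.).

Convert each candidate to consistent units, then evaluate M:
  beryllium: σ_y = 309.0 MPa, ρ = 1840 kg/m³
  magnesium alloy: σ_y = 188.2 MPa, ρ = 1840 kg/m³
  elm: σ_y = 47.70 MPa, ρ = 712.0 kg/m³
  alumina ceramic: σ_y = 262.0 MPa, ρ = 3902 kg/m³
  borosilicate glass: σ_y = 41.60 MPa, ρ = 2240 kg/m³
  silicon carbide: σ_y = 459.0 MPa, ρ = 3130 kg/m³
  titanium alloy: σ_y = 1080 MPa, ρ = 4460 kg/m³
  titanium alloy: M = 242 kN·m/kg
  beryllium: M = 168 kN·m/kg
  silicon carbide: M = 147 kN·m/kg
  magnesium alloy: M = 102 kN·m/kg
  alumina ceramic: M = 67.1 kN·m/kg
  elm: M = 67.0 kN·m/kg
  borosilicate glass: M = 18.6 kN·m/kg
The maximum is for titanium alloy.

titanium alloy, M = 242 kN·m/kg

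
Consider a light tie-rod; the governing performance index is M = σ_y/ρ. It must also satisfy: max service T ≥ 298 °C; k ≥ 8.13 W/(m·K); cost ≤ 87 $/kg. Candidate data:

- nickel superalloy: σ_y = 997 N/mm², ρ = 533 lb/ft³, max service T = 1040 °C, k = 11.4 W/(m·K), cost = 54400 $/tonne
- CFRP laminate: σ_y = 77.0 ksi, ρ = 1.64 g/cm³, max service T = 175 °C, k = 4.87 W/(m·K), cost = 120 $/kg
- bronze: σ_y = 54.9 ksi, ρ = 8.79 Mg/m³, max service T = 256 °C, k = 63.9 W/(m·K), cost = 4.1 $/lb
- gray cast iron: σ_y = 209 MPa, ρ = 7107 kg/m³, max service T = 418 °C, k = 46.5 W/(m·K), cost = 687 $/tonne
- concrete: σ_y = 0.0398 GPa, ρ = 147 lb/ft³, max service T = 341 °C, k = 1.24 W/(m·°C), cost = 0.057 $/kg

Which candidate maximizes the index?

Screen on constraints: max service T ≥ 298 °C; k ≥ 8.13 W/(m·K); cost ≤ 87 $/kg. Survivors: nickel superalloy, gray cast iron.
Normalizing units and computing the index:
  nickel superalloy: σ_y = 997.0 MPa, ρ = 8538 kg/m³
  gray cast iron: σ_y = 209.0 MPa, ρ = 7107 kg/m³
  nickel superalloy: M = 117 kN·m/kg
  gray cast iron: M = 29.4 kN·m/kg
Nickel superalloy has the largest M.

nickel superalloy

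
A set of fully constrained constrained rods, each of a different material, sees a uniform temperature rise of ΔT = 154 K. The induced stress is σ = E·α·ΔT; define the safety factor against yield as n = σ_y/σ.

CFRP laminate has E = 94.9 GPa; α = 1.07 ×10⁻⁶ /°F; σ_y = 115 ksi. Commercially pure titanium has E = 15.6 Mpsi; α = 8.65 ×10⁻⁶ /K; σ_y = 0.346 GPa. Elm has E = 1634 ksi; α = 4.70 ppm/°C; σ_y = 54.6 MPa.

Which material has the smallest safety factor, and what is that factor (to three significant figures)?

commercially pure titanium, n = 2.41

Converting E to GPa, α to ×10⁻⁶/K, σ_y to MPa, then σ and n for each:
  CFRP laminate: E = 94.90, α = 1.93, σ_y = 792.9 → σ = 28.1 MPa, n = 28.2
  commercially pure titanium: E = 107.6, α = 8.65, σ_y = 346.0 → σ = 143 MPa, n = 2.41
  elm: E = 11.27, α = 4.70, σ_y = 54.60 → σ = 8.15 MPa, n = 6.70
Smallest n: commercially pure titanium with n = 2.41.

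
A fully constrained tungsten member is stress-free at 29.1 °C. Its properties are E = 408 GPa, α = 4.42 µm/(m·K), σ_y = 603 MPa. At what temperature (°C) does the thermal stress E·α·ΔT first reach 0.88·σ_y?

E·α·ΔT = 530.6 MPa ⇒ ΔT = 530.6 / (408.0×10³ × 4.42×10⁻⁶) = 294.3 K.
T = 29.1 + 294.3 = 323.4 °C.

323 °C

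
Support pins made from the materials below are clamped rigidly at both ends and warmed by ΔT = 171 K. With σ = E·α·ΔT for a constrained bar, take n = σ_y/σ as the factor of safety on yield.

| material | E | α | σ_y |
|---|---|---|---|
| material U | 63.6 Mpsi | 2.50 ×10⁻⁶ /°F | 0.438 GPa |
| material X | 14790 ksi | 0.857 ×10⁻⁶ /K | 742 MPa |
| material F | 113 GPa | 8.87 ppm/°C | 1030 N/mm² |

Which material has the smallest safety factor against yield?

material U

In consistent units (E in GPa, α in ×10⁻⁶/K, σ_y in MPa):
  material U: E = 438.5, α = 4.50, σ_y = 438.0 → σ = 337 MPa, n = 1.30
  material X: E = 102.0, α = 0.857, σ_y = 742.0 → σ = 14.9 MPa, n = 49.7
  material F: E = 113.0, α = 8.87, σ_y = 1030 → σ = 171 MPa, n = 6.01
Smallest n: material U with n = 1.30.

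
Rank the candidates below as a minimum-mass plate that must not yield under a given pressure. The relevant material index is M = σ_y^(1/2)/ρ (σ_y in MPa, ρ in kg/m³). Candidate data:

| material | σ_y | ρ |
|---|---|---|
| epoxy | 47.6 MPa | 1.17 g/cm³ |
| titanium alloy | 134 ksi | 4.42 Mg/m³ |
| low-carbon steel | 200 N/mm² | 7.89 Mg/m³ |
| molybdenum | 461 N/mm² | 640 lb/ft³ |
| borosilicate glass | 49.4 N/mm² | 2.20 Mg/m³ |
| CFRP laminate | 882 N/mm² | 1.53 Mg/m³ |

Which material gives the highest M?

Convert each candidate to consistent units, then evaluate M:
  epoxy: σ_y = 47.60 MPa, ρ = 1170 kg/m³
  titanium alloy: σ_y = 923.9 MPa, ρ = 4420 kg/m³
  low-carbon steel: σ_y = 200.0 MPa, ρ = 7890 kg/m³
  molybdenum: σ_y = 461.0 MPa, ρ = 10250 kg/m³
  borosilicate glass: σ_y = 49.40 MPa, ρ = 2200 kg/m³
  CFRP laminate: σ_y = 882.0 MPa, ρ = 1530 kg/m³
  CFRP laminate: M = 19.4×10⁻³
  titanium alloy: M = 6.88×10⁻³
  epoxy: M = 5.90×10⁻³
  borosilicate glass: M = 3.19×10⁻³
  molybdenum: M = 2.09×10⁻³
  low-carbon steel: M = 1.79×10⁻³
CFRP laminate has the largest M.

CFRP laminate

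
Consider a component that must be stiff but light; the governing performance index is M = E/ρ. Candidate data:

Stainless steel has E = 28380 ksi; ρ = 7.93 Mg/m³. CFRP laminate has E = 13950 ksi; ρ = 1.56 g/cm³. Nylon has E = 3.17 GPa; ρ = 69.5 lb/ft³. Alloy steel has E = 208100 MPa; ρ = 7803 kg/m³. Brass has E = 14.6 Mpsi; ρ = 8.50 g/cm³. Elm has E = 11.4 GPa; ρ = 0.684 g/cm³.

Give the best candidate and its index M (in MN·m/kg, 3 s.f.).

After converting to SI:
  stainless steel: E = 195.7 GPa, ρ = 7930 kg/m³
  CFRP laminate: E = 96.18 GPa, ρ = 1560 kg/m³
  nylon: E = 3.170 GPa, ρ = 1113 kg/m³
  alloy steel: E = 208.1 GPa, ρ = 7803 kg/m³
  brass: E = 100.7 GPa, ρ = 8500 kg/m³
  elm: E = 11.40 GPa, ρ = 684.0 kg/m³
  CFRP laminate: M = 61.7 MN·m/kg
  alloy steel: M = 26.7 MN·m/kg
  stainless steel: M = 24.7 MN·m/kg
  elm: M = 16.7 MN·m/kg
  brass: M = 11.8 MN·m/kg
  nylon: M = 2.85 MN·m/kg
The maximum is for CFRP laminate.

CFRP laminate, M = 61.7 MN·m/kg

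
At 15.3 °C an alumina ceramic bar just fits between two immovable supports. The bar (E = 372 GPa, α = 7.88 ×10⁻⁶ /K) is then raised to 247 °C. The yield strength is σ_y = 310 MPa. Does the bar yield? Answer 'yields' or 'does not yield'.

yields

ΔT = 231.7 K. Constrained thermal stress σ = E·α·ΔT = 372.0×10³ MPa × 7.88×10⁻⁶ × 231.7 = 679 MPa (compressive).
Compare to σ_y = 310 MPa: σ ≥ σ_y, so it yields.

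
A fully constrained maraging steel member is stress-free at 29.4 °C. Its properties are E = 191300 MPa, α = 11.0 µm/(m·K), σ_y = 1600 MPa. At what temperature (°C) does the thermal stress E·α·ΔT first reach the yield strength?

790 °C

E = 191300 MPa = 191.3 GPa.
E·α·ΔT = 1600 MPa ⇒ ΔT = 1600 / (191.3×10³ × 11.0×10⁻⁶) = 760.3 K.
T = 29.4 + 760.3 = 789.7 °C.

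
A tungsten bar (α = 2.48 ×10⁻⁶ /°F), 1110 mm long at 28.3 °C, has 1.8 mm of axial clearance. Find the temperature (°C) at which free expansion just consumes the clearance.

α = 2.48×10⁻⁶/°F × 9/5 = 4.46×10⁻⁶/K.
α·L₀·ΔT = 1.8 mm ⇒ ΔT = 1.8 / (4.46×10⁻⁶ × 1110.0) = 363.3 K.
T = 28.3 + 363.3 = 391.6 °C.

392 °C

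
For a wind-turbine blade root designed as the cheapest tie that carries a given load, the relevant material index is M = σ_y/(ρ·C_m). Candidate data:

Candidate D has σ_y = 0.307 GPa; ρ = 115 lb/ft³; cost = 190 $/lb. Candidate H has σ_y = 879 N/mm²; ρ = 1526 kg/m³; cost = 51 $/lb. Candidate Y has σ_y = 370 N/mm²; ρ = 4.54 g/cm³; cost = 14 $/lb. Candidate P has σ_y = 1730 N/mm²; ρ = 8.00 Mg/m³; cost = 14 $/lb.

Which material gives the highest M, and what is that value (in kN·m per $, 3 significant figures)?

candidate P, M = 7.01 kN·m per $

Putting every candidate on a common basis:
  candidate D: σ_y = 307.0 MPa, ρ = 1842 kg/m³, cost = 418.9 $/kg
  candidate H: σ_y = 879.0 MPa, ρ = 1526 kg/m³, cost = 112.4 $/kg
  candidate Y: σ_y = 370.0 MPa, ρ = 4540 kg/m³, cost = 30.86 $/kg
  candidate P: σ_y = 1730 MPa, ρ = 8000 kg/m³, cost = 30.86 $/kg
  candidate P: M = 7.01 kN·m per $
  candidate H: M = 5.12 kN·m per $
  candidate Y: M = 2.64 kN·m per $
  candidate D: M = 0.398 kN·m per $
The maximum is for candidate P.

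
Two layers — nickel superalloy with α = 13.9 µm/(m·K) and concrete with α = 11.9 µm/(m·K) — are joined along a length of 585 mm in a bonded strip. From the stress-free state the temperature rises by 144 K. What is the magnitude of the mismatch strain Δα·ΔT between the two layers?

Δα = |13.9 − 11.9|×10⁻⁶/K = 2.00×10⁻⁶/K.
Mismatch strain = Δα·ΔT = 2.00×10⁻⁶ × 144.0 = 2.88×10⁻⁴.

2.88×10⁻⁴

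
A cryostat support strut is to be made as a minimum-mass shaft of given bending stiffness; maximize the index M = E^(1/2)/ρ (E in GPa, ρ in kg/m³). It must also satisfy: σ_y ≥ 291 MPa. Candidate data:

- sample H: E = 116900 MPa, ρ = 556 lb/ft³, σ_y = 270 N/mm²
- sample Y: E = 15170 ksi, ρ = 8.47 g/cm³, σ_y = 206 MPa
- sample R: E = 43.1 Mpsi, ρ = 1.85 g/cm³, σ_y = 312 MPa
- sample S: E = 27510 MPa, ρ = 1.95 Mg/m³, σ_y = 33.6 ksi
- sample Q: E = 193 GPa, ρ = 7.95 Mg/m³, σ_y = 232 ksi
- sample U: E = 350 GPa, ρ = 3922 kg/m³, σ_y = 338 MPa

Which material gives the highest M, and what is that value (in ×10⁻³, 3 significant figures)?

sample R, M = 9.32×10⁻³

Screen on constraints: σ_y ≥ 291 MPa. Survivors: sample R, sample Q, sample U.
In SI units:
  sample R: E = 297.2 GPa, ρ = 1850 kg/m³
  sample Q: E = 193.0 GPa, ρ = 7950 kg/m³
  sample U: E = 350.0 GPa, ρ = 3922 kg/m³
  sample R: M = 9.32×10⁻³
  sample U: M = 4.77×10⁻³
  sample Q: M = 1.75×10⁻³
Sample R ranks first.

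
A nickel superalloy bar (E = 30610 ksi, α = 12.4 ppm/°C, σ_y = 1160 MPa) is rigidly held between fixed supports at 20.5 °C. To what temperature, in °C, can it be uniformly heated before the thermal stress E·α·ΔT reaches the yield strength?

E = 30610 ksi = 211.0 GPa.
E·α·ΔT = 1160 MPa ⇒ ΔT = 1160 / (211.0×10³ × 12.4×10⁻⁶) = 443.3 K.
T = 20.5 + 443.3 = 463.8 °C.

464 °C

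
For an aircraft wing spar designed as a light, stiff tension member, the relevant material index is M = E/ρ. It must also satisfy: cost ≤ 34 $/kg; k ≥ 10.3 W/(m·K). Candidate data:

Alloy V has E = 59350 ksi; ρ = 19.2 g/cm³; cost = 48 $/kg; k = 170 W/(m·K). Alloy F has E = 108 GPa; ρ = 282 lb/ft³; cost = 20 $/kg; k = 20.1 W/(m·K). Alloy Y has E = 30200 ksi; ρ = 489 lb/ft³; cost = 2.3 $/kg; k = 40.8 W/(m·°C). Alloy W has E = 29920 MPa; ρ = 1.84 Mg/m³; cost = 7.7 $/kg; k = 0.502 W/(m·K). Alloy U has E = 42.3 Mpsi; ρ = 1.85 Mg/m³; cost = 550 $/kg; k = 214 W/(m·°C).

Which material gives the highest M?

Screen on constraints: cost ≤ 34 $/kg; k ≥ 10.3 W/(m·K). Survivors: alloy F, alloy Y.
Putting every candidate on a common basis:
  alloy F: E = 108.0 GPa, ρ = 4517 kg/m³
  alloy Y: E = 208.2 GPa, ρ = 7833 kg/m³
  alloy Y: M = 26.6 MN·m/kg
  alloy F: M = 23.9 MN·m/kg
The maximum is for alloy Y.

alloy Y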